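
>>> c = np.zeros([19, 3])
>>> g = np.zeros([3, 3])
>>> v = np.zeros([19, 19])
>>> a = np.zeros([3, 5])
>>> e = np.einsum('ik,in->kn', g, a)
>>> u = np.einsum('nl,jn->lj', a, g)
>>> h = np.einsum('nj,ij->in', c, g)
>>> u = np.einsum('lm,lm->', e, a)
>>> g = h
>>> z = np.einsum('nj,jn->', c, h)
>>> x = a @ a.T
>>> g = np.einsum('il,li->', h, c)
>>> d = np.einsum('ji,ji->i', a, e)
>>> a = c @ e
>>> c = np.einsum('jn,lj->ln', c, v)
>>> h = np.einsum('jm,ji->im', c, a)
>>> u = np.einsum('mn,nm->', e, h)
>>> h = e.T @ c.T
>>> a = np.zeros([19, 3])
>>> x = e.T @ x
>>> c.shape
(19, 3)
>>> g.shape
()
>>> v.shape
(19, 19)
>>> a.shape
(19, 3)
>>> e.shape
(3, 5)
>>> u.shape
()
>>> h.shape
(5, 19)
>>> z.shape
()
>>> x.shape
(5, 3)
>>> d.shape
(5,)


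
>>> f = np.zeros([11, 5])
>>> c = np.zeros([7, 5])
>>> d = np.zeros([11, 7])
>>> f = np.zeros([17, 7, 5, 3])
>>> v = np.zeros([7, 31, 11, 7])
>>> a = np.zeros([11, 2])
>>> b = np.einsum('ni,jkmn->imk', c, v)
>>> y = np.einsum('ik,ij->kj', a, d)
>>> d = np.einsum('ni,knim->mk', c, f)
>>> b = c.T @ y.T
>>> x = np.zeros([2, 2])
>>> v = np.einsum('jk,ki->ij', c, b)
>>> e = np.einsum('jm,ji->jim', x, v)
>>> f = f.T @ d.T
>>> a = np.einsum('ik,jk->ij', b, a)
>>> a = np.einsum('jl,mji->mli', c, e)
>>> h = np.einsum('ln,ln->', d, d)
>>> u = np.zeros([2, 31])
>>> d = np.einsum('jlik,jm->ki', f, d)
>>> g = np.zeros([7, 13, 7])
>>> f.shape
(3, 5, 7, 3)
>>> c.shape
(7, 5)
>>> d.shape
(3, 7)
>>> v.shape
(2, 7)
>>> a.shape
(2, 5, 2)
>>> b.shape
(5, 2)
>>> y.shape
(2, 7)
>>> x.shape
(2, 2)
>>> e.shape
(2, 7, 2)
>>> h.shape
()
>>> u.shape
(2, 31)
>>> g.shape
(7, 13, 7)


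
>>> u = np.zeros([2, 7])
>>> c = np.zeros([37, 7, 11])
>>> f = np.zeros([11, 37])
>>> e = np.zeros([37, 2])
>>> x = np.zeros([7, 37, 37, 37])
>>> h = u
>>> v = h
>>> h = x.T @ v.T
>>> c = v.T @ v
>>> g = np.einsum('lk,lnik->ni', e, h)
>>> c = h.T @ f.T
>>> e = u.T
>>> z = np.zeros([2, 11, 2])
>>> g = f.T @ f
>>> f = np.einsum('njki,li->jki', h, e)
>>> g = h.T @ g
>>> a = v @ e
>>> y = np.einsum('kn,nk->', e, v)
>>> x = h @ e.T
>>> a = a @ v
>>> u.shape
(2, 7)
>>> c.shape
(2, 37, 37, 11)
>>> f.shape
(37, 37, 2)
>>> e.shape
(7, 2)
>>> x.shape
(37, 37, 37, 7)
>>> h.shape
(37, 37, 37, 2)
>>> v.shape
(2, 7)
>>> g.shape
(2, 37, 37, 37)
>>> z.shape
(2, 11, 2)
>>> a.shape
(2, 7)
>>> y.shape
()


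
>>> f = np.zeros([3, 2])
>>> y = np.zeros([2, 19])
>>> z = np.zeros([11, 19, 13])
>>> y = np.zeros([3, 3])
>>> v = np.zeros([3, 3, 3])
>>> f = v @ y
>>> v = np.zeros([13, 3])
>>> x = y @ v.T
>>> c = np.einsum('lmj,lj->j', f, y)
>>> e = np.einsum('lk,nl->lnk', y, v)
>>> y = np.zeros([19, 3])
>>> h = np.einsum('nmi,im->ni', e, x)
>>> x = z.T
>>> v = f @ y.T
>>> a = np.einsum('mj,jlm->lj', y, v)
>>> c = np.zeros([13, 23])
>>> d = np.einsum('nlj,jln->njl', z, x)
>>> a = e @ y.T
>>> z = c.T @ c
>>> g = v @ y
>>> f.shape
(3, 3, 3)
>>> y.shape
(19, 3)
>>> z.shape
(23, 23)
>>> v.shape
(3, 3, 19)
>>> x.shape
(13, 19, 11)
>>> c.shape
(13, 23)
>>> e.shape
(3, 13, 3)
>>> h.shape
(3, 3)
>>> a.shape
(3, 13, 19)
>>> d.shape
(11, 13, 19)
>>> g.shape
(3, 3, 3)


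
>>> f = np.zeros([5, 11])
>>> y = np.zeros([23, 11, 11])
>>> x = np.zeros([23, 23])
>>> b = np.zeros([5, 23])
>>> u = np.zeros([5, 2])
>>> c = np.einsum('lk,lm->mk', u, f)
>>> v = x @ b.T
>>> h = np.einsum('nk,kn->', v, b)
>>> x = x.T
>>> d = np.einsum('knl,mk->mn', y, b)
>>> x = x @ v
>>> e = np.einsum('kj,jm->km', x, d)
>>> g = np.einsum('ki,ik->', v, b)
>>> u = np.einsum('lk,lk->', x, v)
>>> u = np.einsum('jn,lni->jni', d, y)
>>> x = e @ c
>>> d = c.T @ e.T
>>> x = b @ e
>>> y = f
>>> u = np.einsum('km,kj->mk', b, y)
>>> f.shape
(5, 11)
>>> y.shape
(5, 11)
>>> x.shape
(5, 11)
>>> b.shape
(5, 23)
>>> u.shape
(23, 5)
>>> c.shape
(11, 2)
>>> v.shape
(23, 5)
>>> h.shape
()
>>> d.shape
(2, 23)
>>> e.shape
(23, 11)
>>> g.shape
()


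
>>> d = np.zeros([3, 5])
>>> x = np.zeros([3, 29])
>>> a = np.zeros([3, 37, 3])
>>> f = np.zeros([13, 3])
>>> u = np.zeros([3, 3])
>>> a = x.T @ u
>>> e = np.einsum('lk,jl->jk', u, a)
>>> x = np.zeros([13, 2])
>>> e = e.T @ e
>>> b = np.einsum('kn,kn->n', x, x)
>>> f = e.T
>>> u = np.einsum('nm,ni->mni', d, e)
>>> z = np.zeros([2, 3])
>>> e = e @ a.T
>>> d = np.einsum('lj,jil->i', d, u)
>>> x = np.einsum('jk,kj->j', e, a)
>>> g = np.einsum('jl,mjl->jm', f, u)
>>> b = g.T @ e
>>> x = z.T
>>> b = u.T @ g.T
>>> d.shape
(3,)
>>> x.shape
(3, 2)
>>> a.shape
(29, 3)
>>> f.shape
(3, 3)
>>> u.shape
(5, 3, 3)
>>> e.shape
(3, 29)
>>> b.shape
(3, 3, 3)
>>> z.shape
(2, 3)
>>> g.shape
(3, 5)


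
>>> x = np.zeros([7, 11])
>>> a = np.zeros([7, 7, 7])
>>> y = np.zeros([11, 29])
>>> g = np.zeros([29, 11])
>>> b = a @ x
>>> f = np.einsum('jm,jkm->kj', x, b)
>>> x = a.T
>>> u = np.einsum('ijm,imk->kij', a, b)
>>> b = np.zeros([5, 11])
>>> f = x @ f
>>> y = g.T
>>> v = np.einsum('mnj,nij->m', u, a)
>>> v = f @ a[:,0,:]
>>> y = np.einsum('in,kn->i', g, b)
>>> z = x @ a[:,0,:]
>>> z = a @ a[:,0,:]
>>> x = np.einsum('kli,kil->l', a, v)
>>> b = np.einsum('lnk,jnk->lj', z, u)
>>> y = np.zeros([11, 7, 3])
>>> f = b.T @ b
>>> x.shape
(7,)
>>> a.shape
(7, 7, 7)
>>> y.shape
(11, 7, 3)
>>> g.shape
(29, 11)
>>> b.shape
(7, 11)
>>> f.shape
(11, 11)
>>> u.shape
(11, 7, 7)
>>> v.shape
(7, 7, 7)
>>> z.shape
(7, 7, 7)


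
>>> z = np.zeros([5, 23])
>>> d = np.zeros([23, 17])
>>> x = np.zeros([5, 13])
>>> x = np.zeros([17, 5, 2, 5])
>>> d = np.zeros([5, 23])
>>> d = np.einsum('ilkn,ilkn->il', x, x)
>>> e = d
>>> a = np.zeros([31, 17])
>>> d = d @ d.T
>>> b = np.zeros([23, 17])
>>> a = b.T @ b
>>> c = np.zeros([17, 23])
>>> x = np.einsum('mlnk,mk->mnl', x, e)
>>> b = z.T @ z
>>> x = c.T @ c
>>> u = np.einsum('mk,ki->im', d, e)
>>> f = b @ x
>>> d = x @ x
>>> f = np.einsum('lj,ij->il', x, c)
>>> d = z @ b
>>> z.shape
(5, 23)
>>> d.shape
(5, 23)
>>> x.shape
(23, 23)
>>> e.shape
(17, 5)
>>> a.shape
(17, 17)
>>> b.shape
(23, 23)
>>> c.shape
(17, 23)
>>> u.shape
(5, 17)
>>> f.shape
(17, 23)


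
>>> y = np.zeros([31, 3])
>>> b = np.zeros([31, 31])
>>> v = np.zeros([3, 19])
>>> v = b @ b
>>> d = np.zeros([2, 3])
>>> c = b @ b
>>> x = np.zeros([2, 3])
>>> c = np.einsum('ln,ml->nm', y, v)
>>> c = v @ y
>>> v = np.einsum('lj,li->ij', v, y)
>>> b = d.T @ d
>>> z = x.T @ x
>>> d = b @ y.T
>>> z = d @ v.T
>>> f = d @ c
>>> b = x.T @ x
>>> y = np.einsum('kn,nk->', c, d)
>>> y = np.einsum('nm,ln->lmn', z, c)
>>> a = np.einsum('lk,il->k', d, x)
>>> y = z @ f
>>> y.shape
(3, 3)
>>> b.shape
(3, 3)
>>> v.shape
(3, 31)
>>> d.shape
(3, 31)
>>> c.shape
(31, 3)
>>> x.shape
(2, 3)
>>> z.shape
(3, 3)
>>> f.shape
(3, 3)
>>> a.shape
(31,)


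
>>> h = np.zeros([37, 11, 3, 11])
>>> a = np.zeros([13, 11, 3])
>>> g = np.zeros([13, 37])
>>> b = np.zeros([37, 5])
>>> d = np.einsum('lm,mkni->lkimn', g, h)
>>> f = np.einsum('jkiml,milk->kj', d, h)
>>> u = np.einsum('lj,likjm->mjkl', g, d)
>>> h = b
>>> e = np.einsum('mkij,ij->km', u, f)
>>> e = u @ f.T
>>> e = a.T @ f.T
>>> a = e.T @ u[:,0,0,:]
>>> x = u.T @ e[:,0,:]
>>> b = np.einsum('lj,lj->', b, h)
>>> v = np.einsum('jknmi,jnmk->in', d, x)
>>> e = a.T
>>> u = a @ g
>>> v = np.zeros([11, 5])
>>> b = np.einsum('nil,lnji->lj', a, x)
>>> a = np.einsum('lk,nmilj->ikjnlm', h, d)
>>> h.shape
(37, 5)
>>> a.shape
(11, 5, 3, 13, 37, 11)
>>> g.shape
(13, 37)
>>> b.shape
(13, 37)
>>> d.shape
(13, 11, 11, 37, 3)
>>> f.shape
(11, 13)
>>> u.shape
(11, 11, 37)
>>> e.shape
(13, 11, 11)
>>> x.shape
(13, 11, 37, 11)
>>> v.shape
(11, 5)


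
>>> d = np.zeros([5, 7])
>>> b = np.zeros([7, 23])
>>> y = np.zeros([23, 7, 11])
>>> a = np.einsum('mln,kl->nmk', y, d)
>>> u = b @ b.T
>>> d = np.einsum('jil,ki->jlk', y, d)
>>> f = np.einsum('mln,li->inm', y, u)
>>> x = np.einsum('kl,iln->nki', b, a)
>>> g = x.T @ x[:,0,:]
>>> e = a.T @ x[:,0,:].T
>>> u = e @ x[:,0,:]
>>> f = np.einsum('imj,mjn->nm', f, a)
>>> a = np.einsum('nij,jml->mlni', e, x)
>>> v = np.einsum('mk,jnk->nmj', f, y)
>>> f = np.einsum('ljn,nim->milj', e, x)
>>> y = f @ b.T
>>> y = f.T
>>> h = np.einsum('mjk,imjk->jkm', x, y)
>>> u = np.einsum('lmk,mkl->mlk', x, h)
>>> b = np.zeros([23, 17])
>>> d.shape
(23, 11, 5)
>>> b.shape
(23, 17)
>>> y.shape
(23, 5, 7, 11)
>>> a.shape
(7, 11, 5, 23)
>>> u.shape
(7, 5, 11)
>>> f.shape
(11, 7, 5, 23)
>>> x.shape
(5, 7, 11)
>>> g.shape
(11, 7, 11)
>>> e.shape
(5, 23, 5)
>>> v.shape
(7, 5, 23)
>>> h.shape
(7, 11, 5)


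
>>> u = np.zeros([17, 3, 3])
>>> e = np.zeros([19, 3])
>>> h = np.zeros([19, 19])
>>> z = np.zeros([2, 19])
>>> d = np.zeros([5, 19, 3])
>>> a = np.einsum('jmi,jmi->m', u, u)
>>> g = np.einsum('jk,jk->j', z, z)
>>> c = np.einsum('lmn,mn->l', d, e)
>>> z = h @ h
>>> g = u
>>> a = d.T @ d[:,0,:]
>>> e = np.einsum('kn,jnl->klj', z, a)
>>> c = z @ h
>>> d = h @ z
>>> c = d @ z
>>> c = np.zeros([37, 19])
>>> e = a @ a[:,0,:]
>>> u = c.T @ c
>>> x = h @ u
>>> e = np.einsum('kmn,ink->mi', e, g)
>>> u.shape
(19, 19)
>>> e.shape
(19, 17)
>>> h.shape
(19, 19)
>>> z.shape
(19, 19)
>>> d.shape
(19, 19)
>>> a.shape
(3, 19, 3)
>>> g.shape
(17, 3, 3)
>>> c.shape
(37, 19)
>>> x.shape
(19, 19)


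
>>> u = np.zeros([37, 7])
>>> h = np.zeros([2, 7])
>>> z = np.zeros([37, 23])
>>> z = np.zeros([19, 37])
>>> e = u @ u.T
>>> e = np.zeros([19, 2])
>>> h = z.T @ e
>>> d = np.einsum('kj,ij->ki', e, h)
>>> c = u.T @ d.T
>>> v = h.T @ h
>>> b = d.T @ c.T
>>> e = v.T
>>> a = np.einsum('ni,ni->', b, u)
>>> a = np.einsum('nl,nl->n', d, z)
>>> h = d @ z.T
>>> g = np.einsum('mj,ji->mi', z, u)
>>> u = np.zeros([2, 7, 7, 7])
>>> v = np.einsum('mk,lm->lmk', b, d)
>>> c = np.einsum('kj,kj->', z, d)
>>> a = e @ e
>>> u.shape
(2, 7, 7, 7)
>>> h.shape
(19, 19)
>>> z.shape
(19, 37)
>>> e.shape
(2, 2)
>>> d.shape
(19, 37)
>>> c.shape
()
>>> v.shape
(19, 37, 7)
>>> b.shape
(37, 7)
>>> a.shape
(2, 2)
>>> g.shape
(19, 7)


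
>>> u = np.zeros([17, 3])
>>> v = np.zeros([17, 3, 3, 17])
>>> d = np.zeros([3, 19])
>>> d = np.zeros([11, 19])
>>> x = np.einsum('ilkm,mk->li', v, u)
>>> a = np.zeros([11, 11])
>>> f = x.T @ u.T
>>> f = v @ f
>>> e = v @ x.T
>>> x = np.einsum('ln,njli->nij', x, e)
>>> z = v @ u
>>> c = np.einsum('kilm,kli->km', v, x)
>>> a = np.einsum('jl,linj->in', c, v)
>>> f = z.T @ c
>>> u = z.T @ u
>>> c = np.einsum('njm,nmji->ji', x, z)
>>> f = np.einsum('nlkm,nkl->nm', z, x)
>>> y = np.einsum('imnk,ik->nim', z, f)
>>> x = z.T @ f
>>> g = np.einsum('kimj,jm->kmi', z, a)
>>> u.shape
(3, 3, 3, 3)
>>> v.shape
(17, 3, 3, 17)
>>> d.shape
(11, 19)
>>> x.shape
(3, 3, 3, 3)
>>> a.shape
(3, 3)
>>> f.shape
(17, 3)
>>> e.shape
(17, 3, 3, 3)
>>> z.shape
(17, 3, 3, 3)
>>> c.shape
(3, 3)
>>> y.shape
(3, 17, 3)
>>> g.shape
(17, 3, 3)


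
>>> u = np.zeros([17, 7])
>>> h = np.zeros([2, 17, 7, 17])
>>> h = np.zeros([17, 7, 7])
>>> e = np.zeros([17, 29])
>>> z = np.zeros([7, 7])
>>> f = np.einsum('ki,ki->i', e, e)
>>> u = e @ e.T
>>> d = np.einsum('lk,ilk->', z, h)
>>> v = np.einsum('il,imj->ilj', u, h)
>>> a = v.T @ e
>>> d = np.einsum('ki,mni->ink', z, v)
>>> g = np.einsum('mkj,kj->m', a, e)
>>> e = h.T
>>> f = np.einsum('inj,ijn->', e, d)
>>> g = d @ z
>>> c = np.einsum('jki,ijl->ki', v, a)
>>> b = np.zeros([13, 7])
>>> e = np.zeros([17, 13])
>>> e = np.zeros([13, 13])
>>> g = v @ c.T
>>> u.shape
(17, 17)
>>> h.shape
(17, 7, 7)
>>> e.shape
(13, 13)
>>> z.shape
(7, 7)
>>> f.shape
()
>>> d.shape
(7, 17, 7)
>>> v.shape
(17, 17, 7)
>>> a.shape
(7, 17, 29)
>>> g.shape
(17, 17, 17)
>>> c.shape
(17, 7)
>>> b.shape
(13, 7)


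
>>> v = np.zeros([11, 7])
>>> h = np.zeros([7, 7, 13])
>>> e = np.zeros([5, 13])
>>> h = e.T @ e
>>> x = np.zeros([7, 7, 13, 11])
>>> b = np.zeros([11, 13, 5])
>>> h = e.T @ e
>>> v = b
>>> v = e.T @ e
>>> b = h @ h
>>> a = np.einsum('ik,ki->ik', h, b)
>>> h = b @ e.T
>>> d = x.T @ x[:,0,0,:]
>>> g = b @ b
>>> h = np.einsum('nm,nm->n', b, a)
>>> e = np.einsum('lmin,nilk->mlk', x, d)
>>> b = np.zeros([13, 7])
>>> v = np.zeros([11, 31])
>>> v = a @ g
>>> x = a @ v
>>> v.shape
(13, 13)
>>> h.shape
(13,)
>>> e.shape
(7, 7, 11)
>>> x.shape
(13, 13)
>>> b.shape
(13, 7)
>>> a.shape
(13, 13)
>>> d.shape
(11, 13, 7, 11)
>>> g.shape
(13, 13)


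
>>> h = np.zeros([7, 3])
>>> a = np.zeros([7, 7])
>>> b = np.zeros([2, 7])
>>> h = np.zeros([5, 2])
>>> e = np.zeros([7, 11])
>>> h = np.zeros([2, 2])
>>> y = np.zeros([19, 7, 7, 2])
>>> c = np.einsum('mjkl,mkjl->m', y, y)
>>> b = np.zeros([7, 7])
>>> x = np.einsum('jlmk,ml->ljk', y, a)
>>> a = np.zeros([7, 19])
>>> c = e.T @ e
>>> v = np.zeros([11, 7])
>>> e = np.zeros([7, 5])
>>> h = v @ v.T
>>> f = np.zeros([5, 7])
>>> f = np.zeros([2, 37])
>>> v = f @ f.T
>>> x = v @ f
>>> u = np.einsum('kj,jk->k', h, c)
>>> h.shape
(11, 11)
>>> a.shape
(7, 19)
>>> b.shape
(7, 7)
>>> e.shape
(7, 5)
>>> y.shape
(19, 7, 7, 2)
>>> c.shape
(11, 11)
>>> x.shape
(2, 37)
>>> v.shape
(2, 2)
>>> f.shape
(2, 37)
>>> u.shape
(11,)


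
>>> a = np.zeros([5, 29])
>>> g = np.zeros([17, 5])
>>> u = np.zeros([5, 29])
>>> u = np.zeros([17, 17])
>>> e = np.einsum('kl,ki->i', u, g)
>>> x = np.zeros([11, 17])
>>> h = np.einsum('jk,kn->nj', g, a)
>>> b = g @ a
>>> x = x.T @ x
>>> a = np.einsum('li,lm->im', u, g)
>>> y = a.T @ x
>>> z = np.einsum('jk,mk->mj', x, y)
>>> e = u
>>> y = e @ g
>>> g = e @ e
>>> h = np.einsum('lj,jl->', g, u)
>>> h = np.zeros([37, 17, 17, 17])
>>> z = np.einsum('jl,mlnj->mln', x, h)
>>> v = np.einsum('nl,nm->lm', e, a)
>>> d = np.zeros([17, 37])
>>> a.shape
(17, 5)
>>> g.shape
(17, 17)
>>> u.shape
(17, 17)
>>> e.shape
(17, 17)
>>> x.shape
(17, 17)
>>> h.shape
(37, 17, 17, 17)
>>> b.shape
(17, 29)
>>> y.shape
(17, 5)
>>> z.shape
(37, 17, 17)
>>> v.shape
(17, 5)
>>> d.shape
(17, 37)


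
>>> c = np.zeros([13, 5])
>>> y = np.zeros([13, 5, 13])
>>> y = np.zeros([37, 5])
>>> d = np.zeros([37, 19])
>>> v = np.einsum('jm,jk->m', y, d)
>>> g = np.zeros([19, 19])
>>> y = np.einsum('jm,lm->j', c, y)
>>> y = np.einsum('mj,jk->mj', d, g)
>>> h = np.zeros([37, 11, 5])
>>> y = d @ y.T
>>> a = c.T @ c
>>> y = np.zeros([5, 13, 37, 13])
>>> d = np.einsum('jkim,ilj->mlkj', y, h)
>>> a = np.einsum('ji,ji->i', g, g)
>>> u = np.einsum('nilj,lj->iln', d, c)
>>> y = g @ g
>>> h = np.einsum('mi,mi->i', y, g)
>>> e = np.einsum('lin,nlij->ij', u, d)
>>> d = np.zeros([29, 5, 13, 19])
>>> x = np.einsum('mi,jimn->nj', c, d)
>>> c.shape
(13, 5)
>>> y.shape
(19, 19)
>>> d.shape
(29, 5, 13, 19)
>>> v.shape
(5,)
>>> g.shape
(19, 19)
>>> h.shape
(19,)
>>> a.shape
(19,)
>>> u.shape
(11, 13, 13)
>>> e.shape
(13, 5)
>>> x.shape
(19, 29)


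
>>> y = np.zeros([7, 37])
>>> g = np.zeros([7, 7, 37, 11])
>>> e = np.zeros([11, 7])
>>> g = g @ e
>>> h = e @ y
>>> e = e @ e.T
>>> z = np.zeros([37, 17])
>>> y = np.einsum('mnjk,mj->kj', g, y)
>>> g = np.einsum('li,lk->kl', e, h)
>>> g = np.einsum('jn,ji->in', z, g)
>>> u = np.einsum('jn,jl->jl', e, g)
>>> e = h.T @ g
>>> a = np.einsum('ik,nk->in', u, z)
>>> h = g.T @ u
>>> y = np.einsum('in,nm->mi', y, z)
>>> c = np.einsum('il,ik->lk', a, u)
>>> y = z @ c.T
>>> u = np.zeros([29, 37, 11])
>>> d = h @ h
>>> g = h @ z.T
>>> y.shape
(37, 37)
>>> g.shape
(17, 37)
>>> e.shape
(37, 17)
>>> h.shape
(17, 17)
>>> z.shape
(37, 17)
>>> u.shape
(29, 37, 11)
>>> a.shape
(11, 37)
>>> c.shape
(37, 17)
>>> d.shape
(17, 17)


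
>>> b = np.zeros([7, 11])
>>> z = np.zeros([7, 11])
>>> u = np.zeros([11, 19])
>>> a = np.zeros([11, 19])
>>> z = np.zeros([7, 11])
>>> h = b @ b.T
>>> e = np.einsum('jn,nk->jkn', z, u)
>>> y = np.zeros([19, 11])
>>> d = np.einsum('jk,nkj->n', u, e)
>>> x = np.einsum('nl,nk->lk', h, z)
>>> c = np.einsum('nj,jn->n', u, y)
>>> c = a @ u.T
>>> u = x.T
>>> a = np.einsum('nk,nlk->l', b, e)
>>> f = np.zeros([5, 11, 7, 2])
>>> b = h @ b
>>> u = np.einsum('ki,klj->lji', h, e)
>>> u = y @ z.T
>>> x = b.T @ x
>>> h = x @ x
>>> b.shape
(7, 11)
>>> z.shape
(7, 11)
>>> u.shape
(19, 7)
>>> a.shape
(19,)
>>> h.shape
(11, 11)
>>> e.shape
(7, 19, 11)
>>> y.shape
(19, 11)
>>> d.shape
(7,)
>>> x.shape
(11, 11)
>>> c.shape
(11, 11)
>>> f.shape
(5, 11, 7, 2)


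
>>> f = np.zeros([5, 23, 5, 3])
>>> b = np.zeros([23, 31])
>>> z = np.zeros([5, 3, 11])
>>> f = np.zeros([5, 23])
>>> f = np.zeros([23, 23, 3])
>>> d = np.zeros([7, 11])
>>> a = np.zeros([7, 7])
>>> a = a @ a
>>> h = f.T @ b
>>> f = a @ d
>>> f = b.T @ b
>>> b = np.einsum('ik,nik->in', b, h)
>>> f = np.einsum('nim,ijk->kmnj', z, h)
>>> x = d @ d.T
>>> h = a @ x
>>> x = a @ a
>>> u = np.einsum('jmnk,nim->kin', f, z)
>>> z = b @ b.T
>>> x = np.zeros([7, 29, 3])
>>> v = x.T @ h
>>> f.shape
(31, 11, 5, 23)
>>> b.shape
(23, 3)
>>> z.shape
(23, 23)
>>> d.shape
(7, 11)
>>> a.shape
(7, 7)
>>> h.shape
(7, 7)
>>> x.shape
(7, 29, 3)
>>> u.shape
(23, 3, 5)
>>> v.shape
(3, 29, 7)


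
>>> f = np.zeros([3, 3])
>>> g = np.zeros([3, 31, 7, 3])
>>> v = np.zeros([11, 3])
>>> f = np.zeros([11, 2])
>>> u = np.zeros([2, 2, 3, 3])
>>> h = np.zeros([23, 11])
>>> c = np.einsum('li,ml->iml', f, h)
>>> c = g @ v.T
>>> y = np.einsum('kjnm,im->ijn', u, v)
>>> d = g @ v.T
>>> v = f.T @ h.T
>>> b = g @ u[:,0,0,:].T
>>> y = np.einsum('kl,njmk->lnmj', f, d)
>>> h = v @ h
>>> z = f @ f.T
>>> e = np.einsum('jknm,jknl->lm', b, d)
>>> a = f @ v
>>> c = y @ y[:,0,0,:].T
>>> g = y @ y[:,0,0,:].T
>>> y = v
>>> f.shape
(11, 2)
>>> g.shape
(2, 3, 7, 2)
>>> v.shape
(2, 23)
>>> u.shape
(2, 2, 3, 3)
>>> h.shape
(2, 11)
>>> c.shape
(2, 3, 7, 2)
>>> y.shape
(2, 23)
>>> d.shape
(3, 31, 7, 11)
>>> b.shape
(3, 31, 7, 2)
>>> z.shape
(11, 11)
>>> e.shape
(11, 2)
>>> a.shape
(11, 23)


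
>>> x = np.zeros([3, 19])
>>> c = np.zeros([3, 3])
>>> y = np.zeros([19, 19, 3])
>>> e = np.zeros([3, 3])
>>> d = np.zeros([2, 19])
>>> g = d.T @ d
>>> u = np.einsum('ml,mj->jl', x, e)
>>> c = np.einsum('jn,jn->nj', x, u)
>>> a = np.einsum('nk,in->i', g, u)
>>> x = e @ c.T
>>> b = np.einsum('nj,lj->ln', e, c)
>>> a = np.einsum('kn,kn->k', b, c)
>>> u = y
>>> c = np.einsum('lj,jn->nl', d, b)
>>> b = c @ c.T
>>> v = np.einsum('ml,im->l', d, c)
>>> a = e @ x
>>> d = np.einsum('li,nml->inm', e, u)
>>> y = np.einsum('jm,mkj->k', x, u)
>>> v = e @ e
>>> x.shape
(3, 19)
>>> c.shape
(3, 2)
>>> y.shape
(19,)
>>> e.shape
(3, 3)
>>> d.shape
(3, 19, 19)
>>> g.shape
(19, 19)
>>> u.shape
(19, 19, 3)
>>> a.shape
(3, 19)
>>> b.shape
(3, 3)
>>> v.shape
(3, 3)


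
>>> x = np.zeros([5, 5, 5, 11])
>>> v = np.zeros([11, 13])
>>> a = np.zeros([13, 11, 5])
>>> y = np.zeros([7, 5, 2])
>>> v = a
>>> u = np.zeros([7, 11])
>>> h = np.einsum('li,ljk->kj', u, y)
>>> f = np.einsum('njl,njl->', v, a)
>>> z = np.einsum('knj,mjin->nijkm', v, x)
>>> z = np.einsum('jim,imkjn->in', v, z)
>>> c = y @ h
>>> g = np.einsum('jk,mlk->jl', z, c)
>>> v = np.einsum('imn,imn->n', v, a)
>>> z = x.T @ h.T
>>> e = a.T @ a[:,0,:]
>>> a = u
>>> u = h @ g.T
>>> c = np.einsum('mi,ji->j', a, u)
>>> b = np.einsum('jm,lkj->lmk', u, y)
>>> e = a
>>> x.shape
(5, 5, 5, 11)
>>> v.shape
(5,)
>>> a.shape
(7, 11)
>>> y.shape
(7, 5, 2)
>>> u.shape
(2, 11)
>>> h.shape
(2, 5)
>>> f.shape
()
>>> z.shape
(11, 5, 5, 2)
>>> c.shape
(2,)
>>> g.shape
(11, 5)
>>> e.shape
(7, 11)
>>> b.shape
(7, 11, 5)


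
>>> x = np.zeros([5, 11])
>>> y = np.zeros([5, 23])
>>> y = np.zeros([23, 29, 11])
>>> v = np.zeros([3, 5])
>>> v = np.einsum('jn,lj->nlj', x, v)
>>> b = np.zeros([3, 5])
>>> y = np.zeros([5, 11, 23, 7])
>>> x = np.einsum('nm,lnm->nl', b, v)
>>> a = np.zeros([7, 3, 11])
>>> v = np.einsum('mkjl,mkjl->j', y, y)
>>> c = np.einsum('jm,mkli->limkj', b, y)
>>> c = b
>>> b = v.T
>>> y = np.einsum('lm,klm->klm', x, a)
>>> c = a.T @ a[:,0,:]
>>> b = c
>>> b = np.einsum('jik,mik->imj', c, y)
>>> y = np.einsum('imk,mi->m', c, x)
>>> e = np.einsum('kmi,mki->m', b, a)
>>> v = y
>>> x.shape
(3, 11)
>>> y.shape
(3,)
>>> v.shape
(3,)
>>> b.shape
(3, 7, 11)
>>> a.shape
(7, 3, 11)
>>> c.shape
(11, 3, 11)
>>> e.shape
(7,)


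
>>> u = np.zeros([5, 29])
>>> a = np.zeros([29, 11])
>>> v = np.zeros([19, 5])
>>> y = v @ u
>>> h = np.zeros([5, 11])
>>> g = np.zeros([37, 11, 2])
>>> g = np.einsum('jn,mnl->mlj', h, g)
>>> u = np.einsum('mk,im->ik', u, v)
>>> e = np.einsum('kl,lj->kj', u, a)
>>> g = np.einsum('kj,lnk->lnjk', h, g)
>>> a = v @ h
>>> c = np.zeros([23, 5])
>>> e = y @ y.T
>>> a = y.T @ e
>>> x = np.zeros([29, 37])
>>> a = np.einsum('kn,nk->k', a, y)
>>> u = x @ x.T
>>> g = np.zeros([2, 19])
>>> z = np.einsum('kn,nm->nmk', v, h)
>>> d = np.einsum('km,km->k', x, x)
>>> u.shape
(29, 29)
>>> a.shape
(29,)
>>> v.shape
(19, 5)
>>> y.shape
(19, 29)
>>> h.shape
(5, 11)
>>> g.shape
(2, 19)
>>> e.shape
(19, 19)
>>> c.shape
(23, 5)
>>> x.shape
(29, 37)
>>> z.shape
(5, 11, 19)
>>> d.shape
(29,)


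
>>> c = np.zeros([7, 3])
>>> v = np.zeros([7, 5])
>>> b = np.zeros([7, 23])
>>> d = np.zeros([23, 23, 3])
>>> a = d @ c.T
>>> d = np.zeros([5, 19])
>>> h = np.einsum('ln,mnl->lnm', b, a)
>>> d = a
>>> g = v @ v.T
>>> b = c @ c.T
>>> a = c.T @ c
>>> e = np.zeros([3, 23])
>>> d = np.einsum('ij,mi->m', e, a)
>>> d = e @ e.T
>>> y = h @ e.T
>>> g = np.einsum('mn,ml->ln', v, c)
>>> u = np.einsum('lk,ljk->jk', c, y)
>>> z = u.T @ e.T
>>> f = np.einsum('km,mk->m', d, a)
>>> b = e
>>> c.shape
(7, 3)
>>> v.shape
(7, 5)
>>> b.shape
(3, 23)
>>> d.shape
(3, 3)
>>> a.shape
(3, 3)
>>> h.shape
(7, 23, 23)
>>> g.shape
(3, 5)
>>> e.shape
(3, 23)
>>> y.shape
(7, 23, 3)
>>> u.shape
(23, 3)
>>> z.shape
(3, 3)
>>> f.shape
(3,)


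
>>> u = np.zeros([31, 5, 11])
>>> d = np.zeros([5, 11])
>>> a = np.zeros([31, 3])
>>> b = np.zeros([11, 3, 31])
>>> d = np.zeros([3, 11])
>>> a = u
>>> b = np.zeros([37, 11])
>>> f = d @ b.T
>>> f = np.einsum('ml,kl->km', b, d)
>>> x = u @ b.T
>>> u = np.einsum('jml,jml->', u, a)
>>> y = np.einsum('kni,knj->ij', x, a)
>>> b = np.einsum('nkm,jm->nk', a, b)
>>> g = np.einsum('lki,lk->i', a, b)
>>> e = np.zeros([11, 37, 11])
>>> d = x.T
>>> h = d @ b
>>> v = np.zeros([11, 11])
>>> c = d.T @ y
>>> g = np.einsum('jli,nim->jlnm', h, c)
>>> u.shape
()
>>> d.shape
(37, 5, 31)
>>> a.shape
(31, 5, 11)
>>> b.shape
(31, 5)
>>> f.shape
(3, 37)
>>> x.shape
(31, 5, 37)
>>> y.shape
(37, 11)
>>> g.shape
(37, 5, 31, 11)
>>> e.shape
(11, 37, 11)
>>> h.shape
(37, 5, 5)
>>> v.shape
(11, 11)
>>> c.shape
(31, 5, 11)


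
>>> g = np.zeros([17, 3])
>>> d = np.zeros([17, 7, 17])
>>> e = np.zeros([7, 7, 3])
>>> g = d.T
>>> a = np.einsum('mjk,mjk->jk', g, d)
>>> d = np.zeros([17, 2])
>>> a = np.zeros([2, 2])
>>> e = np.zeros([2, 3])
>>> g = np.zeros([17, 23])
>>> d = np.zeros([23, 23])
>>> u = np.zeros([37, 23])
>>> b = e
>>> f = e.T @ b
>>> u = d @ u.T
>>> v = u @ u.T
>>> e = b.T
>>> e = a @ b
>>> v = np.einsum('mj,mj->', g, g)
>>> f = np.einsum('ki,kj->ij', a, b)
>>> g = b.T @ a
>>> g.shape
(3, 2)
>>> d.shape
(23, 23)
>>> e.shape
(2, 3)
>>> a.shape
(2, 2)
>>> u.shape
(23, 37)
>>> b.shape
(2, 3)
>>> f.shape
(2, 3)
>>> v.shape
()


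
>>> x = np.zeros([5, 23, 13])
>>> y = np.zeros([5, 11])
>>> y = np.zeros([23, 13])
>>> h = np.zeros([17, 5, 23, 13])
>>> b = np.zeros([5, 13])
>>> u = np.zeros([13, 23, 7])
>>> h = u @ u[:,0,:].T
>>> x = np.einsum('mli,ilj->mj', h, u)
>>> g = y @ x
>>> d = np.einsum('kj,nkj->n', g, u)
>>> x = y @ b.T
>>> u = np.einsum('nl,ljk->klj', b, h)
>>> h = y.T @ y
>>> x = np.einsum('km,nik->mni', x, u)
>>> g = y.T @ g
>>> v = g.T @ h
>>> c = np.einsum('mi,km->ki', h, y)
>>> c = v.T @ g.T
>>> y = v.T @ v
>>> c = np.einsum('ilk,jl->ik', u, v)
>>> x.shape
(5, 13, 13)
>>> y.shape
(13, 13)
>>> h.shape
(13, 13)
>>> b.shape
(5, 13)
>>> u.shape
(13, 13, 23)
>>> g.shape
(13, 7)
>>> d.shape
(13,)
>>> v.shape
(7, 13)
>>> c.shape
(13, 23)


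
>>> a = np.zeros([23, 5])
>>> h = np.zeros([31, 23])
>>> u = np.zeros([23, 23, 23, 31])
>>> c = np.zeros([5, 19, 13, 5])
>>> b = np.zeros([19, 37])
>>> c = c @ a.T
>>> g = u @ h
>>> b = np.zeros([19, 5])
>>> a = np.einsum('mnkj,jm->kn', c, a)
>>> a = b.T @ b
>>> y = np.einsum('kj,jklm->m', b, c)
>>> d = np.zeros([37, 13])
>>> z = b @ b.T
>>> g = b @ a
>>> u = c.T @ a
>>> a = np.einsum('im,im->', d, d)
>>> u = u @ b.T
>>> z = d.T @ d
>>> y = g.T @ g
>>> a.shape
()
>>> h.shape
(31, 23)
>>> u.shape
(23, 13, 19, 19)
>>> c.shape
(5, 19, 13, 23)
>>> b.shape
(19, 5)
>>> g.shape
(19, 5)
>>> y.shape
(5, 5)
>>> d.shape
(37, 13)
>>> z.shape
(13, 13)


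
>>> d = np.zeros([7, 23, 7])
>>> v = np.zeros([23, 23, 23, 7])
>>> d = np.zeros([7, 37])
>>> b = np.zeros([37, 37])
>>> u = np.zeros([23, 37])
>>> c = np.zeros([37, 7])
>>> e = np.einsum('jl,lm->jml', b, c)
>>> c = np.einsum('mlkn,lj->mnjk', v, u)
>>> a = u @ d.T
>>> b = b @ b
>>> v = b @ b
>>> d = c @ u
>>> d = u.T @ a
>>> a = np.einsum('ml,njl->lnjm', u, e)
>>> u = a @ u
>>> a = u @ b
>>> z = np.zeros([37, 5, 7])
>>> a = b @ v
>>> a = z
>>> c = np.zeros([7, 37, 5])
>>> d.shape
(37, 7)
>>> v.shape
(37, 37)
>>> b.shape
(37, 37)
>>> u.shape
(37, 37, 7, 37)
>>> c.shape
(7, 37, 5)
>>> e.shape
(37, 7, 37)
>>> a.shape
(37, 5, 7)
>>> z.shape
(37, 5, 7)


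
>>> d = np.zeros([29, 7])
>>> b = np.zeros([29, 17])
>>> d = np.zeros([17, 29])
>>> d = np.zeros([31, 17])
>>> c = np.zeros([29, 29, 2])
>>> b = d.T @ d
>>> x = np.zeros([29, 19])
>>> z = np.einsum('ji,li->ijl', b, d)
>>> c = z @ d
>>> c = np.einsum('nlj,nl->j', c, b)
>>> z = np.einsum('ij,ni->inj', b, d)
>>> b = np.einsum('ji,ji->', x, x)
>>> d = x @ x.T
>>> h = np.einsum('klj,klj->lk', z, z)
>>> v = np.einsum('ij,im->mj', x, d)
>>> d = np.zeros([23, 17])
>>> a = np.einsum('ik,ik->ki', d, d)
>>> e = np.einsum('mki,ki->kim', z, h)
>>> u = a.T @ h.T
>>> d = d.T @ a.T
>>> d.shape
(17, 17)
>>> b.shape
()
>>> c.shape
(17,)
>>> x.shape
(29, 19)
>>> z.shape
(17, 31, 17)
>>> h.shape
(31, 17)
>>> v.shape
(29, 19)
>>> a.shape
(17, 23)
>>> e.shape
(31, 17, 17)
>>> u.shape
(23, 31)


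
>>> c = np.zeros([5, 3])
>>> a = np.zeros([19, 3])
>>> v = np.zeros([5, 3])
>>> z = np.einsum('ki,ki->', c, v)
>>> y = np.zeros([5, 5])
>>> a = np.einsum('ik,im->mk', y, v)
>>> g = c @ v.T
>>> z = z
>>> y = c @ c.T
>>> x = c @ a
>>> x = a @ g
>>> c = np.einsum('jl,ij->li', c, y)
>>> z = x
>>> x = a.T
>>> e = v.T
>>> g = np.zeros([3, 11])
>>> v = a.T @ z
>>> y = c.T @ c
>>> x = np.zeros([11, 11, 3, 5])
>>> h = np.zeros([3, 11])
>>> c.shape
(3, 5)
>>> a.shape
(3, 5)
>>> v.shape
(5, 5)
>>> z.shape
(3, 5)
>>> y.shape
(5, 5)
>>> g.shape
(3, 11)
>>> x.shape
(11, 11, 3, 5)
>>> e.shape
(3, 5)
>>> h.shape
(3, 11)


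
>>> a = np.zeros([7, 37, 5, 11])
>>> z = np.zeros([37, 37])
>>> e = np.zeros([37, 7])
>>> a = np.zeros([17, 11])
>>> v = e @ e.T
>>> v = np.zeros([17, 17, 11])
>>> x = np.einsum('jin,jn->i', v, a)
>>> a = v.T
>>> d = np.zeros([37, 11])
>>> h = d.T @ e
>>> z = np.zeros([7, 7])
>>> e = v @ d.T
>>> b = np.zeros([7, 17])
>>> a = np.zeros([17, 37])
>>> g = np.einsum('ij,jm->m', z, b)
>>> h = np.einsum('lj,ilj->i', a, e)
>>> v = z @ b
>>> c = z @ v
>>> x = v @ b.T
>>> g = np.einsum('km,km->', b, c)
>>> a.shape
(17, 37)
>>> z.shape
(7, 7)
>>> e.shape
(17, 17, 37)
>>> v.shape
(7, 17)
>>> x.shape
(7, 7)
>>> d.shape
(37, 11)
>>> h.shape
(17,)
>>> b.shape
(7, 17)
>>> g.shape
()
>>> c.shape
(7, 17)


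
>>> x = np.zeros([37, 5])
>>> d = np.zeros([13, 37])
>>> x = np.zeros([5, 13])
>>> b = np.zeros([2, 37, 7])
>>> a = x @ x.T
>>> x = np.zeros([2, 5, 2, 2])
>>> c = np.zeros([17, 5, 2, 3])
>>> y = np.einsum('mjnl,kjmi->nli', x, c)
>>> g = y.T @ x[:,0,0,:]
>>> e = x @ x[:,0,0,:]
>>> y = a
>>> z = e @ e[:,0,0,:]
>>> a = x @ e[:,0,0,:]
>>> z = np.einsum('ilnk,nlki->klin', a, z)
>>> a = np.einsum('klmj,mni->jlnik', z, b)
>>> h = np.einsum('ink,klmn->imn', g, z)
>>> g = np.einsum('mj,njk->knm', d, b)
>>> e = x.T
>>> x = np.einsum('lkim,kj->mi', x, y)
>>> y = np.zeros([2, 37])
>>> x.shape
(2, 2)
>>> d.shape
(13, 37)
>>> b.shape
(2, 37, 7)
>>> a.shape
(2, 5, 37, 7, 2)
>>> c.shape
(17, 5, 2, 3)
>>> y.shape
(2, 37)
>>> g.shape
(7, 2, 13)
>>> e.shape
(2, 2, 5, 2)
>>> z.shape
(2, 5, 2, 2)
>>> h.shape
(3, 2, 2)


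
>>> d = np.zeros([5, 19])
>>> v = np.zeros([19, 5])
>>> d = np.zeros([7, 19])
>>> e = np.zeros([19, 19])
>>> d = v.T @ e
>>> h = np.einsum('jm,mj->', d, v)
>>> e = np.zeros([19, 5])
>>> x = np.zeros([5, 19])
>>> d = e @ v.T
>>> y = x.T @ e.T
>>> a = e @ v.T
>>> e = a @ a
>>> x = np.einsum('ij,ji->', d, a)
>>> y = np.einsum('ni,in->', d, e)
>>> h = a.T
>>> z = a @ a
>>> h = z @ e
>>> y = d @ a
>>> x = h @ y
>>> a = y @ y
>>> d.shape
(19, 19)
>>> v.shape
(19, 5)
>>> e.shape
(19, 19)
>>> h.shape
(19, 19)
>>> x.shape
(19, 19)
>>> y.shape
(19, 19)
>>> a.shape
(19, 19)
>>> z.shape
(19, 19)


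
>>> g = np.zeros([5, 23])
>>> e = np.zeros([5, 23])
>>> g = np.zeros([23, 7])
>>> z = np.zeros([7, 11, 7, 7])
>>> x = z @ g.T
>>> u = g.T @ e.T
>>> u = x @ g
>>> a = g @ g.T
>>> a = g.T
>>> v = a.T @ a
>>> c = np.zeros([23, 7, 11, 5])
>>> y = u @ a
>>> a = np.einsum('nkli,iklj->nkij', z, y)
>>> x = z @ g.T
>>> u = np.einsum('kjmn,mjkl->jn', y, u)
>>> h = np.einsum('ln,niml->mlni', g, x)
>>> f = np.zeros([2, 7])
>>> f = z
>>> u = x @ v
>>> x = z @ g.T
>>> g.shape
(23, 7)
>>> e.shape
(5, 23)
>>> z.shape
(7, 11, 7, 7)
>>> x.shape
(7, 11, 7, 23)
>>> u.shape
(7, 11, 7, 23)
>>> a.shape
(7, 11, 7, 23)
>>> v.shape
(23, 23)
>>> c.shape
(23, 7, 11, 5)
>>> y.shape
(7, 11, 7, 23)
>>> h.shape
(7, 23, 7, 11)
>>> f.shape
(7, 11, 7, 7)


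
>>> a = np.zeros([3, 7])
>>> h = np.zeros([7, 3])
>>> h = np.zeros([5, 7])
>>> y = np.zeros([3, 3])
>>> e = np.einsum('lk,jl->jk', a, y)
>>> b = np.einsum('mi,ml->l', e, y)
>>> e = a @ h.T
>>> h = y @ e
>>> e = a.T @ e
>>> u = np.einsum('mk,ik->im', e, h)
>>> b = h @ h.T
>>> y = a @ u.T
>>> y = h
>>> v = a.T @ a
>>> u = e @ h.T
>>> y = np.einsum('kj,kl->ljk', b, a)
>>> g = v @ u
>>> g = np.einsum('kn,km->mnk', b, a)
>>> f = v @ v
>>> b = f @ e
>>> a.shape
(3, 7)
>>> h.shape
(3, 5)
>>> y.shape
(7, 3, 3)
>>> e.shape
(7, 5)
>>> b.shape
(7, 5)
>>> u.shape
(7, 3)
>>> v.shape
(7, 7)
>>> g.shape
(7, 3, 3)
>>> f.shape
(7, 7)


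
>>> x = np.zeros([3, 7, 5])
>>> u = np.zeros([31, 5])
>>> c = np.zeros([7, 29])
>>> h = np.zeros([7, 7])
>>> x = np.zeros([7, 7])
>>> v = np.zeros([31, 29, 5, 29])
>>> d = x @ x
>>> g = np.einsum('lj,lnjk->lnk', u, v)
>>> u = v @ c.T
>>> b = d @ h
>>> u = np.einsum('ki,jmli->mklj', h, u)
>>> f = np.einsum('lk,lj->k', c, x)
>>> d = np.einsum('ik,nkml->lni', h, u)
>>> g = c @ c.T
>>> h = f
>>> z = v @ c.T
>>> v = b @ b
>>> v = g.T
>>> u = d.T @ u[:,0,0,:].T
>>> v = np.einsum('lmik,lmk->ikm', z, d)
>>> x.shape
(7, 7)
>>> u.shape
(7, 29, 29)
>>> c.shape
(7, 29)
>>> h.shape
(29,)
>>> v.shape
(5, 7, 29)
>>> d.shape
(31, 29, 7)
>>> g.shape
(7, 7)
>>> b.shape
(7, 7)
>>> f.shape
(29,)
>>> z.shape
(31, 29, 5, 7)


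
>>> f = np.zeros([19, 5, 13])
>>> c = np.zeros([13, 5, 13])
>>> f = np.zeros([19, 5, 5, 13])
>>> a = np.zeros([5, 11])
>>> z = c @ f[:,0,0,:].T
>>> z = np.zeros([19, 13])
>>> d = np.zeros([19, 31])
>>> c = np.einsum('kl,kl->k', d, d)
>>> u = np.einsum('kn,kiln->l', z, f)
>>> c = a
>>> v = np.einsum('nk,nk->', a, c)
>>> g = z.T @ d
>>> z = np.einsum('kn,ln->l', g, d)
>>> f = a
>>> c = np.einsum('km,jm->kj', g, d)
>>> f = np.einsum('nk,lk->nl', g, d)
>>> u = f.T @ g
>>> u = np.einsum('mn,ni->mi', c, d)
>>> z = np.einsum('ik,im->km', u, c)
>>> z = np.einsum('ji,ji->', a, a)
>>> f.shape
(13, 19)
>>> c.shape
(13, 19)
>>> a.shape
(5, 11)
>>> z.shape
()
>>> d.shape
(19, 31)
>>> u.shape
(13, 31)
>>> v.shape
()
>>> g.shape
(13, 31)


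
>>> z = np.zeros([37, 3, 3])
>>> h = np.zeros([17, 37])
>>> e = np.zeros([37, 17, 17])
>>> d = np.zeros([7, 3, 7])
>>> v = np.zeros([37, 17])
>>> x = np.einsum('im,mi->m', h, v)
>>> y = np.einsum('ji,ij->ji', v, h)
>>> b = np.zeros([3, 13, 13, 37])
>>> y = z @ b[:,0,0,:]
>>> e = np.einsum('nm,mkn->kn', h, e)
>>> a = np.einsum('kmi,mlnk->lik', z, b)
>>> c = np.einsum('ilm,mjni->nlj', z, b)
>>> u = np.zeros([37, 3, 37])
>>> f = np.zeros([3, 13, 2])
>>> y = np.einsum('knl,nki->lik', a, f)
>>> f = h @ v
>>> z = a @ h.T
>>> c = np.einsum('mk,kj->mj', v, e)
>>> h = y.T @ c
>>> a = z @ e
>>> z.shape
(13, 3, 17)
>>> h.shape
(13, 2, 17)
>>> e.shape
(17, 17)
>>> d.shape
(7, 3, 7)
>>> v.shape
(37, 17)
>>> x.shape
(37,)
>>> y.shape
(37, 2, 13)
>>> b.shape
(3, 13, 13, 37)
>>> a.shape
(13, 3, 17)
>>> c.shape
(37, 17)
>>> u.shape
(37, 3, 37)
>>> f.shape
(17, 17)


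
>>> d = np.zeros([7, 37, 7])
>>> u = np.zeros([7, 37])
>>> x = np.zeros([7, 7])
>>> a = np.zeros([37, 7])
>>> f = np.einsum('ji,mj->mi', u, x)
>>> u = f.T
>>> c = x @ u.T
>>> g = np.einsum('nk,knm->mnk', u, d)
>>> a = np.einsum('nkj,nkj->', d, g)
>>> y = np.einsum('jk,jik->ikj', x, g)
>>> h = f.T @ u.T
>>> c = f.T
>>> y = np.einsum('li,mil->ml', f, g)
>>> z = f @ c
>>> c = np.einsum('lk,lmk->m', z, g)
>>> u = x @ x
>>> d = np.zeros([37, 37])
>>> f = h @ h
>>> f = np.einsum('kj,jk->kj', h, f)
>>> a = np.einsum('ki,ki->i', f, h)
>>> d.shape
(37, 37)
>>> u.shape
(7, 7)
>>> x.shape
(7, 7)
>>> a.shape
(37,)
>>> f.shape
(37, 37)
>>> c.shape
(37,)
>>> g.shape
(7, 37, 7)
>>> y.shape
(7, 7)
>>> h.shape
(37, 37)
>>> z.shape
(7, 7)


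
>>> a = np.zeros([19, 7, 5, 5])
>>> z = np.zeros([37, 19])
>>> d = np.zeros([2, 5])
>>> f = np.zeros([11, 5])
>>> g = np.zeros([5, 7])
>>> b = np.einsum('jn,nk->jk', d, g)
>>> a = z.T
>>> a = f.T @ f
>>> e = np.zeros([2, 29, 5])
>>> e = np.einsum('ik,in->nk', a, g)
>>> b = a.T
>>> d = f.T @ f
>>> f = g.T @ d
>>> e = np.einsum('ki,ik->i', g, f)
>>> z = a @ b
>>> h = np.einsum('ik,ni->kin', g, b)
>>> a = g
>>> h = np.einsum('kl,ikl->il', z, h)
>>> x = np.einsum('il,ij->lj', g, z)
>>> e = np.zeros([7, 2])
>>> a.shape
(5, 7)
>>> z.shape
(5, 5)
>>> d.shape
(5, 5)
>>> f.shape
(7, 5)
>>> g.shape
(5, 7)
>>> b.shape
(5, 5)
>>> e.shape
(7, 2)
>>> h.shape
(7, 5)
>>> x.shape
(7, 5)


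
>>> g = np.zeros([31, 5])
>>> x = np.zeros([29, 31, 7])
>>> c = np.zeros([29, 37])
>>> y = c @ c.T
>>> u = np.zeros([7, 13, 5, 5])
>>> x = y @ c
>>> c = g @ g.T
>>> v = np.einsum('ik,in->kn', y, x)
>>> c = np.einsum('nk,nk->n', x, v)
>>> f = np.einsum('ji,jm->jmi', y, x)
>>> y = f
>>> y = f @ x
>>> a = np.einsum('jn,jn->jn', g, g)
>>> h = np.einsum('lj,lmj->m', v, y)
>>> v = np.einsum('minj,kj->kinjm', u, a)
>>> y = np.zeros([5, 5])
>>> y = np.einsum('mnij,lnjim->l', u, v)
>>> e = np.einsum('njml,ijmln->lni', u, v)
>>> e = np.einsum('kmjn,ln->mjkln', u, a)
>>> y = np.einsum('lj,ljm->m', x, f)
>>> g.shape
(31, 5)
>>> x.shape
(29, 37)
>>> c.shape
(29,)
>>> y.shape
(29,)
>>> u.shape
(7, 13, 5, 5)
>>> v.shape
(31, 13, 5, 5, 7)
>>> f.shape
(29, 37, 29)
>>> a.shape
(31, 5)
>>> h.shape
(37,)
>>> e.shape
(13, 5, 7, 31, 5)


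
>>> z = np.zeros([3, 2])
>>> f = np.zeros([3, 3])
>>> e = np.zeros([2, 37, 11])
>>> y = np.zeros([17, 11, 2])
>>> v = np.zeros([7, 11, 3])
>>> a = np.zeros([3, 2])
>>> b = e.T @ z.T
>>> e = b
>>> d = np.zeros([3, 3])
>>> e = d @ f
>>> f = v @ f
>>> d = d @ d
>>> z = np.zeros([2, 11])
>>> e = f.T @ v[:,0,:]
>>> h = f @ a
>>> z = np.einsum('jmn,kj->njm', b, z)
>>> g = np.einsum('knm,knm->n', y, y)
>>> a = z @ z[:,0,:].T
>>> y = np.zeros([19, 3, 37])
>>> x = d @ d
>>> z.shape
(3, 11, 37)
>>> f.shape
(7, 11, 3)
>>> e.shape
(3, 11, 3)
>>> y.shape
(19, 3, 37)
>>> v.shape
(7, 11, 3)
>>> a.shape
(3, 11, 3)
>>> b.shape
(11, 37, 3)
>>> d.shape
(3, 3)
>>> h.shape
(7, 11, 2)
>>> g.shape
(11,)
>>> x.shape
(3, 3)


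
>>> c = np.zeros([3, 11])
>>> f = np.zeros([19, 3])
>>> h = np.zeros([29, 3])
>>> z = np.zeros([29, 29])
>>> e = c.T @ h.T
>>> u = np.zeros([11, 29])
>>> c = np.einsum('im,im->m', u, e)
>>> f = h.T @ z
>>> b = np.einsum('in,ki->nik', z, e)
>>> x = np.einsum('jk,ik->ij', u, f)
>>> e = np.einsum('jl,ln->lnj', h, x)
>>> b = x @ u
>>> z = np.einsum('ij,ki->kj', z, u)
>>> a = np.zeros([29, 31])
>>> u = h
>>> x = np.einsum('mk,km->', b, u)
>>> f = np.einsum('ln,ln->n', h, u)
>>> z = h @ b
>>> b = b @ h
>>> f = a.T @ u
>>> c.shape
(29,)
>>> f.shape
(31, 3)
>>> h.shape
(29, 3)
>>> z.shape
(29, 29)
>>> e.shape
(3, 11, 29)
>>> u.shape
(29, 3)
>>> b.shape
(3, 3)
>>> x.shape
()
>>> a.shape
(29, 31)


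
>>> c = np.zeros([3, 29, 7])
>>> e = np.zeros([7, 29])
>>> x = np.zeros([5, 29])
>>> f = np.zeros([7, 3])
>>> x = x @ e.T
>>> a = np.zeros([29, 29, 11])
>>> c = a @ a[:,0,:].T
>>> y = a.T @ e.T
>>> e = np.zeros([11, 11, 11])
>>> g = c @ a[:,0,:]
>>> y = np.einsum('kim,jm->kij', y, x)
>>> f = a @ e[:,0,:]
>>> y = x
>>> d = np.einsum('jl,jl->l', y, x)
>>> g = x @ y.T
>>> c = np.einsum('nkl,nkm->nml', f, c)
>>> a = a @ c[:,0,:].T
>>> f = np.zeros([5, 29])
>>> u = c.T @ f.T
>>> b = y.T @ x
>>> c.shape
(29, 29, 11)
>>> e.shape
(11, 11, 11)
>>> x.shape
(5, 7)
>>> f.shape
(5, 29)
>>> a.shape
(29, 29, 29)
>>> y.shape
(5, 7)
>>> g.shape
(5, 5)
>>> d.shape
(7,)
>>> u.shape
(11, 29, 5)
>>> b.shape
(7, 7)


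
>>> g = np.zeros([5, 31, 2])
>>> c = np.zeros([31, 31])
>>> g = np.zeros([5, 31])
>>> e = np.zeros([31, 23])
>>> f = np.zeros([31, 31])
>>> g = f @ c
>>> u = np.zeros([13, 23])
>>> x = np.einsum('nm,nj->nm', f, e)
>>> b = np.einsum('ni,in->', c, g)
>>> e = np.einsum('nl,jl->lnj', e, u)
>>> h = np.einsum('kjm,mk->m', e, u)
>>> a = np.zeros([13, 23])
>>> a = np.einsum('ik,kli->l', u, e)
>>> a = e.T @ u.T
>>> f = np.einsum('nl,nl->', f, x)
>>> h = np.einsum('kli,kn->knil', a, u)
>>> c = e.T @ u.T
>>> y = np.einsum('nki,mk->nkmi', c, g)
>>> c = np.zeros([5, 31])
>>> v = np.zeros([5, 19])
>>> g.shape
(31, 31)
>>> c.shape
(5, 31)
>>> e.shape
(23, 31, 13)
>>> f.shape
()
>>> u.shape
(13, 23)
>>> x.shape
(31, 31)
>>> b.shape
()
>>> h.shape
(13, 23, 13, 31)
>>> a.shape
(13, 31, 13)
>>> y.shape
(13, 31, 31, 13)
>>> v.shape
(5, 19)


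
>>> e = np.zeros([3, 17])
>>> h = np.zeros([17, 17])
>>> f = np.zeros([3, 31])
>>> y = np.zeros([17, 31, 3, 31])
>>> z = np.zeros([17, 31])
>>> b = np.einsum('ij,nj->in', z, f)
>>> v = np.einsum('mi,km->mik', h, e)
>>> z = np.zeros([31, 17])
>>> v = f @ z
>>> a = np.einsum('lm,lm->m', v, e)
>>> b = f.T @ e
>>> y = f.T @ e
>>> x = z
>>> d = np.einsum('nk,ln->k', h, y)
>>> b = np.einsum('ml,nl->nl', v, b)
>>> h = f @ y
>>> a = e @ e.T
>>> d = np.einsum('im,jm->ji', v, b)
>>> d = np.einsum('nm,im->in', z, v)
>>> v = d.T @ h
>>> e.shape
(3, 17)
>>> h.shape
(3, 17)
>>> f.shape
(3, 31)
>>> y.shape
(31, 17)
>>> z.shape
(31, 17)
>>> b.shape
(31, 17)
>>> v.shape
(31, 17)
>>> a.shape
(3, 3)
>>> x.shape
(31, 17)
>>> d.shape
(3, 31)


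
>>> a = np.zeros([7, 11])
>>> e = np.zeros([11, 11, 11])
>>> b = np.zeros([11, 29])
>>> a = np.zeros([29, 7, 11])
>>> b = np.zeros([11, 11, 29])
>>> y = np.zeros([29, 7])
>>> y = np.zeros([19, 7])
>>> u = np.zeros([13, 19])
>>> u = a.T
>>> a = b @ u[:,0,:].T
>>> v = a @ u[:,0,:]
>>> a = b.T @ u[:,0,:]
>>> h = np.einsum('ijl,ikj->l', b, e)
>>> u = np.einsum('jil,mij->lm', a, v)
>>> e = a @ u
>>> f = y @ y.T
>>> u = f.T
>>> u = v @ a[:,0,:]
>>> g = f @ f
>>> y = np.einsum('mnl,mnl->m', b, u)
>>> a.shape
(29, 11, 29)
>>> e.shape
(29, 11, 11)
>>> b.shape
(11, 11, 29)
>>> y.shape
(11,)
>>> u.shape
(11, 11, 29)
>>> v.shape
(11, 11, 29)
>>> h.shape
(29,)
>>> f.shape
(19, 19)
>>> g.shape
(19, 19)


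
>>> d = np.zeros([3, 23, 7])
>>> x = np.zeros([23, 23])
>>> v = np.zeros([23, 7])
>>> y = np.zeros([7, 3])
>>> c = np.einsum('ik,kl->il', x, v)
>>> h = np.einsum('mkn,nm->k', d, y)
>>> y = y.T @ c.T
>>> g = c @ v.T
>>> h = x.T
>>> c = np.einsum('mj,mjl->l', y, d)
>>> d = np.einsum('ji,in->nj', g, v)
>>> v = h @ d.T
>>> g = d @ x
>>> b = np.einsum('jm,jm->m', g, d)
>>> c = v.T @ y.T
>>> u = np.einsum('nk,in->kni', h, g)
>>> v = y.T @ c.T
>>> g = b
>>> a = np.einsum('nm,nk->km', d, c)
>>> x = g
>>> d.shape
(7, 23)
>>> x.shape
(23,)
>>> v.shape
(23, 7)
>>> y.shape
(3, 23)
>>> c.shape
(7, 3)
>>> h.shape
(23, 23)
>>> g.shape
(23,)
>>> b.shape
(23,)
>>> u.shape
(23, 23, 7)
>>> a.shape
(3, 23)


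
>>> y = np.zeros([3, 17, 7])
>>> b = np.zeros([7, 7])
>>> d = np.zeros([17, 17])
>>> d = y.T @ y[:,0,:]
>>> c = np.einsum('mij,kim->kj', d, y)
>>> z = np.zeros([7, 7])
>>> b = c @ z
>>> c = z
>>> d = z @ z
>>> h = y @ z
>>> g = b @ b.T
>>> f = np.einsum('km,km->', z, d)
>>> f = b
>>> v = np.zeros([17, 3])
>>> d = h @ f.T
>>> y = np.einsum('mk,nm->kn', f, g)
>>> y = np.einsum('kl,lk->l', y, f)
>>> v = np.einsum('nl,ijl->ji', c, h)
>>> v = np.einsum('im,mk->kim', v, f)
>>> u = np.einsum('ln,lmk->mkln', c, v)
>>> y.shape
(3,)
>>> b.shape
(3, 7)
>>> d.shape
(3, 17, 3)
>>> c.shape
(7, 7)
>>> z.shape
(7, 7)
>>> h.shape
(3, 17, 7)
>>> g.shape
(3, 3)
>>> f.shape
(3, 7)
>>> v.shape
(7, 17, 3)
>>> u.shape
(17, 3, 7, 7)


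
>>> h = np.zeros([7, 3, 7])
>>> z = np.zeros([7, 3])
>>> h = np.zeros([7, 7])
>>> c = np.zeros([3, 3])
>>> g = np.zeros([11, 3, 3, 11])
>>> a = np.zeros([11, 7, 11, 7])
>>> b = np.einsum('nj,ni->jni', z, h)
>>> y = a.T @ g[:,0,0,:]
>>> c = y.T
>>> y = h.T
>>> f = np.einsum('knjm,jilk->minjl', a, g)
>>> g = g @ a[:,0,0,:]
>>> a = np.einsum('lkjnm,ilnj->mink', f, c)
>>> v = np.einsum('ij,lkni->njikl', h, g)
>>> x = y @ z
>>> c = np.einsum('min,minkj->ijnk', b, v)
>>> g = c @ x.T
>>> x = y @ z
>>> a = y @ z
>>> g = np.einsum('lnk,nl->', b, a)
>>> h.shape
(7, 7)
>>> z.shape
(7, 3)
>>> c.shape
(7, 11, 7, 3)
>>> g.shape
()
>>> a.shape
(7, 3)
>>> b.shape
(3, 7, 7)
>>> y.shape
(7, 7)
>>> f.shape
(7, 3, 7, 11, 3)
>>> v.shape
(3, 7, 7, 3, 11)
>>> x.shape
(7, 3)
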